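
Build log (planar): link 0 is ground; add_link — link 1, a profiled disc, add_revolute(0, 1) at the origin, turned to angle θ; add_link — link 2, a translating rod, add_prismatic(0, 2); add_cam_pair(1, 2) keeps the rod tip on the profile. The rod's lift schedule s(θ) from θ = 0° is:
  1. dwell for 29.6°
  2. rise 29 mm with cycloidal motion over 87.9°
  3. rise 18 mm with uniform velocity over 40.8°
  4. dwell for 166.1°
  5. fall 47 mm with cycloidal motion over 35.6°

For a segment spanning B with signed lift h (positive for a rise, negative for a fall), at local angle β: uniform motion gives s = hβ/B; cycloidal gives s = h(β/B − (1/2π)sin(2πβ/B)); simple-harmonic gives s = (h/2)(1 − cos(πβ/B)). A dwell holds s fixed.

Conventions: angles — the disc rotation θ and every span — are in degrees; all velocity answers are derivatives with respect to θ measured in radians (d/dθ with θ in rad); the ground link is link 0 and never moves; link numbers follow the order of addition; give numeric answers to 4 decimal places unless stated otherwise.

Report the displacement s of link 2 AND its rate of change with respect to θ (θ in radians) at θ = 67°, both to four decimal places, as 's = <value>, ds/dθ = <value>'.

seg 1 [0°–29.6°] dwell: s stays 0.0000
seg 2 [29.6°–117.5°] cycloidal, h=29: θ=67° here. β=37.4, B=87.9. 29·(0.4255 − sin(2π·0.4255)/(2π)) = 10.2561 → s = 10.2561
velocity in seg [29.6°–117.5°] (cycloidal), θ in radians: β = 37.4° = 0.6528 rad, B = 87.9° = 1.5341 rad; ds/dθ = (h/B)(1 − cos(2πβ/B)) = (29/1.5341)(1 − cos(2π·0.4255)) = 35.771774 mm/rad

s = 10.2561, ds/dθ = 35.7718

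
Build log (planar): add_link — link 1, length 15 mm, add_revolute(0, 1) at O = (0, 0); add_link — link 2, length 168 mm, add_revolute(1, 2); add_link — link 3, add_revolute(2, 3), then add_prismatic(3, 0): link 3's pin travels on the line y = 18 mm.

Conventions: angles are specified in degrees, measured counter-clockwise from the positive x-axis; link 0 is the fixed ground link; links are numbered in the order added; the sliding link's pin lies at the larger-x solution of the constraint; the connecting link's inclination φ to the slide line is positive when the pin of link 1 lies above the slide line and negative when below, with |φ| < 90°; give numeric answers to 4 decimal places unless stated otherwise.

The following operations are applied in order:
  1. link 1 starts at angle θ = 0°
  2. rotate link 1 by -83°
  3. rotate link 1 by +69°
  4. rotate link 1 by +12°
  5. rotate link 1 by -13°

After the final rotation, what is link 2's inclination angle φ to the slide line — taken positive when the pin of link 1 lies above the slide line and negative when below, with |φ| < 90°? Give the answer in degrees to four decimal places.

geometry: r = 15 mm, L = 168 mm, e = 18 mm; θ starts at 0°
rotate link 1 by -83°: θ ← 0° -83° = -83°
rotate link 1 by +69°: θ ← -83° +69° = -14°
rotate link 1 by +12°: θ ← -14° +12° = -2°
rotate link 1 by -13°: θ ← -2° -13° = -15°
h = r sin θ − e = -3.882286 − 18 = -21.882286
sin φ = h / L = -21.882286 / 168 = -0.13025170
φ = arcsin(-0.13025170) = -7.484137°

-7.4841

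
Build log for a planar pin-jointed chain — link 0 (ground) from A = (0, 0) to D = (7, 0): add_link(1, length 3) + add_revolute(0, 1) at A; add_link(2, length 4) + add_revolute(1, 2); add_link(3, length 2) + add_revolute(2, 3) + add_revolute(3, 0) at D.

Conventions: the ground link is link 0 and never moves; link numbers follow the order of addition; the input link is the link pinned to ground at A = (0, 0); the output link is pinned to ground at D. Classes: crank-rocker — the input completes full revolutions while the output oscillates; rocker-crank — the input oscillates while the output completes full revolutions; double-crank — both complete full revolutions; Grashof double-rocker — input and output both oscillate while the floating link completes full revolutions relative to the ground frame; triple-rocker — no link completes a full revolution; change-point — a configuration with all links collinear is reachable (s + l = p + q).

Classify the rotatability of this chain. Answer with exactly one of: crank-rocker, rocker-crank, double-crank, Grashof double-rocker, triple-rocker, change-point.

lengths: ground=7, input=3, coupler=4, output=2
sorted: s=2 (shortest), l=7 (longest), p+q=7
s + l = 9 vs p + q = 7
s + l > p + q → non-Grashof → no link fully rotates → triple-rocker

triple-rocker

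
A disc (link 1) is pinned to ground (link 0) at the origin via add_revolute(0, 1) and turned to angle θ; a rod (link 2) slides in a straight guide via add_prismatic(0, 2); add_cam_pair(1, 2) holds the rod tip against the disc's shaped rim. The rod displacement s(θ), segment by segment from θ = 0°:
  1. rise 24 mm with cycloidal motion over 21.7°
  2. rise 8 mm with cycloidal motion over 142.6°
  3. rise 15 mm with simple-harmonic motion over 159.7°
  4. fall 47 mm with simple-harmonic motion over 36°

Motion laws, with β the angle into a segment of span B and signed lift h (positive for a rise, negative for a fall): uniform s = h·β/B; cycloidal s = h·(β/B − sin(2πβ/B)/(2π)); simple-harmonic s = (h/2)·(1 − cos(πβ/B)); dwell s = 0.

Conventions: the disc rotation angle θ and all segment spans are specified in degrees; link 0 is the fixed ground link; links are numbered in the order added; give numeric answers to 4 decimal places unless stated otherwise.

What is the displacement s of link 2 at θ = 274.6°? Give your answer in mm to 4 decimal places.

segment 1 (0° to 21.7°, cycloidal, h = 24) is passed completely: s = 0.0000 + (24) = 24.0000
segment 2 (21.7° to 164.3°, cycloidal, h = 8) is passed completely: s = 24.0000 + (8) = 32.0000
θ = 274.6° falls in segment 3 (164.3° to 324°, simple-harmonic, h = 15): β = 274.6 − 164.3 = 110.3°, B = 159.7°; Δs = 15/2·(1 − cos(π·0.6907)) = 11.7287; s = 32.0000 + 11.7287 = 43.7287

43.7287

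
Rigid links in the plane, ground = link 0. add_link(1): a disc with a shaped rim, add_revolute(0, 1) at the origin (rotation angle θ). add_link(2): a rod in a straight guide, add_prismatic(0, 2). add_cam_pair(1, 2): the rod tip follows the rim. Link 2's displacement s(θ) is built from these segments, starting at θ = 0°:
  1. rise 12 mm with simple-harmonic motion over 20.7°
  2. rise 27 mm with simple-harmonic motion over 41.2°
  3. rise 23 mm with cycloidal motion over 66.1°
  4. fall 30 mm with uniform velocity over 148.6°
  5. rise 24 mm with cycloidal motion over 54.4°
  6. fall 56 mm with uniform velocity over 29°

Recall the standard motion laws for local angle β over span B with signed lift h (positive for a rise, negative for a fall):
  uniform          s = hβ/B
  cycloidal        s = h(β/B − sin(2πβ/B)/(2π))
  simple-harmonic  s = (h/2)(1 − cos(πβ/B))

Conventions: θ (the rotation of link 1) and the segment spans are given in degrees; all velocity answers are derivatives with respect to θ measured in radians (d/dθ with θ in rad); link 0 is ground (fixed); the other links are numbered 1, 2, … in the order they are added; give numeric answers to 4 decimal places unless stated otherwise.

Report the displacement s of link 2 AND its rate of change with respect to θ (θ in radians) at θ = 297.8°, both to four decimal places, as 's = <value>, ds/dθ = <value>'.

segment 1 (0° to 20.7°, simple-harmonic, h = 12) is passed completely: s = 0.0000 + (12) = 12.0000
segment 2 (20.7° to 61.9°, simple-harmonic, h = 27) is passed completely: s = 12.0000 + (27) = 39.0000
segment 3 (61.9° to 128°, cycloidal, h = 23) is passed completely: s = 39.0000 + (23) = 62.0000
segment 4 (128° to 276.6°, uniform, h = -30) is passed completely: s = 62.0000 + (-30) = 32.0000
θ = 297.8° falls in segment 5 (276.6° to 331°, cycloidal, h = 24): β = 297.8 − 276.6 = 21.2°, B = 54.4°; Δs = 24·(0.3897 − sin(2π·0.3897)/(2π)) = 6.9127; s = 32.0000 + 6.9127 = 38.9127
velocity in seg [276.6°–331°] (cycloidal), θ in radians: β = 21.2° = 0.3700 rad, B = 54.4° = 0.9495 rad; ds/dθ = (h/B)(1 − cos(2πβ/B)) = (24/0.9495)(1 − cos(2π·0.3897)) = 44.724428 mm/rad

s = 38.9127, ds/dθ = 44.7244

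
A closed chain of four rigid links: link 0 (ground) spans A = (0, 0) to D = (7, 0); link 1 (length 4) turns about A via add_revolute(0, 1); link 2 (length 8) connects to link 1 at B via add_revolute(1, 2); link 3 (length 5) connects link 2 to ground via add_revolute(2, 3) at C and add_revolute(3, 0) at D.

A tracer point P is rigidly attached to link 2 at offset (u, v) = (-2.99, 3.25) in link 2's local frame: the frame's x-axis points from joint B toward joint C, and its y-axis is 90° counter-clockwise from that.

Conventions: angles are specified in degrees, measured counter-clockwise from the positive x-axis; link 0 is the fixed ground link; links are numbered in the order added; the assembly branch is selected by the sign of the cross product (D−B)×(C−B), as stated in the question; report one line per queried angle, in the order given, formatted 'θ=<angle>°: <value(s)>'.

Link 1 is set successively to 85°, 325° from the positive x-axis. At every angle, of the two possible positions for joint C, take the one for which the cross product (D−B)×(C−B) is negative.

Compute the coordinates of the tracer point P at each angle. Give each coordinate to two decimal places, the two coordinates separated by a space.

A=(0,0), D=(7.00,0)
θ=85°: B = A + 4.00·(cos85°, sin85°) = (0.3486, 3.9848)
θ=85°: |BD| = 7.7537
θ=85°: circle(B,8.00) ∩ circle(D,5.00): a=6.3918, h=4.8110
θ=85°:   candidates: C₊=(8.3042,4.8269) cross=37.302; C₋=(3.3593,-3.4271) cross=-37.302
θ=85°:   branch - wants cross < 0 → take C=(3.3593,-3.4271) (cross=-37.302)
θ=85°: ex = (C−B)/|BC| = (0.3763,-0.9265); ey = (0.9265,0.3763)
θ=85°: P = B + -2.99·ex + 3.25·ey = (2.2345,7.9780)
θ=325°: B = A + 4.00·(cos325°, sin325°) = (3.2766, -2.2943)
θ=325°: |BD| = 4.3735
θ=325°: circle(B,8.00) ∩ circle(D,5.00): a=6.6454, h=4.4540
θ=325°:   candidates: C₊=(6.5977,4.9838) cross=19.480; C₋=(11.2708,-2.6001) cross=-19.480
θ=325°:   branch - wants cross < 0 → take C=(11.2708,-2.6001) (cross=-19.480)
θ=325°: ex = (C−B)/|BC| = (0.9993,-0.0382); ey = (0.0382,0.9993)
θ=325°: P = B + -2.99·ex + 3.25·ey = (0.4130,1.0676)

θ=85°: 2.23 7.98
θ=325°: 0.41 1.07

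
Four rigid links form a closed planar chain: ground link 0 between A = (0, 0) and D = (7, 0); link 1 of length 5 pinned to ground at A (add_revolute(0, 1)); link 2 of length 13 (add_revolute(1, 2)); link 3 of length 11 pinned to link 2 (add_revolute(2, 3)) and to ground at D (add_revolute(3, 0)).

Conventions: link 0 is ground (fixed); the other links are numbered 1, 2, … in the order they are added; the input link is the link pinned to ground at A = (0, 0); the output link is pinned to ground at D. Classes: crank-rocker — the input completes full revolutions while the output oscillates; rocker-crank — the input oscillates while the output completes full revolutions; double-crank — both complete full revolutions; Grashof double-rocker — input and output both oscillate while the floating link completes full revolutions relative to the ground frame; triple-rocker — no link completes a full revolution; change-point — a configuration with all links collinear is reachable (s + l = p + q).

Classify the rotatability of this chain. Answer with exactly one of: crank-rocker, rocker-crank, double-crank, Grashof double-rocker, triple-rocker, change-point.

lengths: ground=7, input=5, coupler=13, output=11
sorted: s=5 (shortest), l=13 (longest), p+q=18
s + l = 18 vs p + q = 18
s + l = p + q → change-point (collinear configuration reachable)

change-point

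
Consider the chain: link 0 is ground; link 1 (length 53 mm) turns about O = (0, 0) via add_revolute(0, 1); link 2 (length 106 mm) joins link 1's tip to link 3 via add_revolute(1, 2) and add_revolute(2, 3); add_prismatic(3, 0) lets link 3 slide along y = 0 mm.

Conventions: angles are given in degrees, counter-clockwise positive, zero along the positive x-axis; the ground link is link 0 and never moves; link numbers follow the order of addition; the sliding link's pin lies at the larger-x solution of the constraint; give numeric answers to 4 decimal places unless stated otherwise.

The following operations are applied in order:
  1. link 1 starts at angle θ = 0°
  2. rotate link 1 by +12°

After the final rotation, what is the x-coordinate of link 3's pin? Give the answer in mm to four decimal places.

geometry: r = 53 mm, L = 106 mm, e = 0 mm; θ starts at 0°
rotate link 1 by +12°: θ ← 0° +12° = 12°
crank pin P = (r cos θ, r sin θ) = (51.841823, 11.019320)
h = r sin θ − e = 11.019320 − 0 = 11.019320
x = r cos θ + √(L² − h²) = 51.841823 + 105.425683 = 157.267506

157.2675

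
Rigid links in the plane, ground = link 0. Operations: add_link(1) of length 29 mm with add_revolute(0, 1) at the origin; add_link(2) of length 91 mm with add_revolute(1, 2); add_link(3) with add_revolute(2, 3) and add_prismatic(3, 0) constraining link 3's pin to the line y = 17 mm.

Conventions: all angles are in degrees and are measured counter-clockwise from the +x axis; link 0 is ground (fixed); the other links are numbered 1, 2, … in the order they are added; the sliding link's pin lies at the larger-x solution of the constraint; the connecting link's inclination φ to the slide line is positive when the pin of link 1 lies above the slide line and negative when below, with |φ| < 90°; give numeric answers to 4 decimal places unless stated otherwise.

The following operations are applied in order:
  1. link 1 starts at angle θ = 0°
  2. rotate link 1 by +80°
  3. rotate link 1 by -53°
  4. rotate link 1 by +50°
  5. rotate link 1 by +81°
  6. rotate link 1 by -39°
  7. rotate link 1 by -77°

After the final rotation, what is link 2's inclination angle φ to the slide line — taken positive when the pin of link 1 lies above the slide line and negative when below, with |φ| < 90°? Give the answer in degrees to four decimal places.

geometry: r = 29 mm, L = 91 mm, e = 17 mm; θ starts at 0°
rotate link 1 by +80°: θ ← 0° +80° = 80°
rotate link 1 by -53°: θ ← 80° -53° = 27°
rotate link 1 by +50°: θ ← 27° +50° = 77°
rotate link 1 by +81°: θ ← 77° +81° = 158°
rotate link 1 by -39°: θ ← 158° -39° = 119°
rotate link 1 by -77°: θ ← 119° -77° = 42°
h = r sin θ − e = 19.404788 − 17 = 2.404788
sin φ = h / L = 2.404788 / 91 = 0.02642624
φ = arcsin(0.02642624) = 1.514288°

1.5143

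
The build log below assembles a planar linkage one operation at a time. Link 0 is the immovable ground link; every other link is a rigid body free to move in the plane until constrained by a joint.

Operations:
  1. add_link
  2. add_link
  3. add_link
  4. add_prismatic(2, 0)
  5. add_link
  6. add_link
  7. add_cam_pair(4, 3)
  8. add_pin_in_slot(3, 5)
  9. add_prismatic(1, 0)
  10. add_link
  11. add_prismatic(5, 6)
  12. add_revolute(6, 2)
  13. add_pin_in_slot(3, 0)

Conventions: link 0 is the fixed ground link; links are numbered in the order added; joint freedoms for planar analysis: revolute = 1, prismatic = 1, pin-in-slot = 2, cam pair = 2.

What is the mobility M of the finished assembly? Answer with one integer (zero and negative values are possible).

(L,J1,J2)=(1,0,0); link0 fixed
link1: (2,0,0)
link2: (3,0,0)
link3: (4,0,0)
P 2-0 [J1]: (4,1,0)
link4: (5,1,0)
link5: (6,1,0)
C 4-3 [J2]: (6,1,1)
PS 3-5 [J2]: (6,1,2)
P 1-0 [J1]: (6,2,2)
link6: (7,2,2)
P 5-6 [J1]: (7,3,2)
R 6-2 [J1]: (7,4,2)
PS 3-0 [J2]: (7,4,3)
Grübler: 3·6 − 2·4 − 3 = 7

M = 7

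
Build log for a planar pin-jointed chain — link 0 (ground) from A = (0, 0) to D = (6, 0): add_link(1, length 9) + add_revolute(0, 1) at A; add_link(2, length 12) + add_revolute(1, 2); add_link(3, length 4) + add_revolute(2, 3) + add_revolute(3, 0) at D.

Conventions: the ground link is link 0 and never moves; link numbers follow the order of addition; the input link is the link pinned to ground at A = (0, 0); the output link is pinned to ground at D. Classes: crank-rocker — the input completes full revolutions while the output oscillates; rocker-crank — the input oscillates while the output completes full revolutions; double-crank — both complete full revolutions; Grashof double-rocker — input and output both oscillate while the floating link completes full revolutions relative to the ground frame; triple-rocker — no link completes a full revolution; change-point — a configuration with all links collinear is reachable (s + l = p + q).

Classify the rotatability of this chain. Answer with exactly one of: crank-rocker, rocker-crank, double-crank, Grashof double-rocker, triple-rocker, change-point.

lengths: ground=6, input=9, coupler=12, output=4
sorted: s=4 (shortest), l=12 (longest), p+q=15
s + l = 16 vs p + q = 15
s + l > p + q → non-Grashof → no link fully rotates → triple-rocker

triple-rocker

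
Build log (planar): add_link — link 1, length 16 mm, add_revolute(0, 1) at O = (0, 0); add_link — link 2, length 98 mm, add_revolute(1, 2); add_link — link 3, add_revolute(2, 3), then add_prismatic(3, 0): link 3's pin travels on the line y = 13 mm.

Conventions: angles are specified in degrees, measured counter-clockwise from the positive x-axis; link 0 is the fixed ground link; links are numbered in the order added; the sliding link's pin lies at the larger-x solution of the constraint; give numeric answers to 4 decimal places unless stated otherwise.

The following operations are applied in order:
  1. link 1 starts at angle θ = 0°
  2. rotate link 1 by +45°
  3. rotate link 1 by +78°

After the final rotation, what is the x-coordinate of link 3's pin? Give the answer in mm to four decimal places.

geometry: r = 16 mm, L = 98 mm, e = 13 mm; θ starts at 0°
rotate link 1 by +45°: θ ← 0° +45° = 45°
rotate link 1 by +78°: θ ← 45° +78° = 123°
crank pin P = (r cos θ, r sin θ) = (-8.714225, 13.418729)
h = r sin θ − e = 13.418729 − 13 = 0.418729
x = r cos θ + √(L² − h²) = -8.714225 + 97.999105 = 89.284881

89.2849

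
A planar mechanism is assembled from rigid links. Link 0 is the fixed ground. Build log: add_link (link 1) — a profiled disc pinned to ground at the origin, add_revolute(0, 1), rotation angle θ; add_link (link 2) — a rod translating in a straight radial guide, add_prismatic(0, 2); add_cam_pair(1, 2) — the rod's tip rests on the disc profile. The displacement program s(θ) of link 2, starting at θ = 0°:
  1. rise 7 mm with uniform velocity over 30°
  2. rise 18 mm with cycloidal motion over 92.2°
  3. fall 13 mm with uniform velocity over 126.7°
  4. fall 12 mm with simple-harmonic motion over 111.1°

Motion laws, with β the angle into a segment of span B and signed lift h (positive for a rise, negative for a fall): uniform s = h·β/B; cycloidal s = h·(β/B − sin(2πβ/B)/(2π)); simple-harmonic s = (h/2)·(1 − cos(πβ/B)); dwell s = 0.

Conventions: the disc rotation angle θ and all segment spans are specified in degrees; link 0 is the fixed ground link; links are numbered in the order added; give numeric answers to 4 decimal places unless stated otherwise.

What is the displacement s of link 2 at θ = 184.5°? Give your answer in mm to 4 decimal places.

seg 1 [0°–30°] uniform, h=7: full span → s += 7 → s = 7.0000
seg 2 [30°–122.2°] cycloidal, h=18: full span → s += 18 → s = 25.0000
seg 3 [122.2°–248.9°] uniform, h=-13: θ=184.5° here. β=62.3, B=126.7. -13·62.3/126.7 = -6.3923 → s = 18.6077

18.6077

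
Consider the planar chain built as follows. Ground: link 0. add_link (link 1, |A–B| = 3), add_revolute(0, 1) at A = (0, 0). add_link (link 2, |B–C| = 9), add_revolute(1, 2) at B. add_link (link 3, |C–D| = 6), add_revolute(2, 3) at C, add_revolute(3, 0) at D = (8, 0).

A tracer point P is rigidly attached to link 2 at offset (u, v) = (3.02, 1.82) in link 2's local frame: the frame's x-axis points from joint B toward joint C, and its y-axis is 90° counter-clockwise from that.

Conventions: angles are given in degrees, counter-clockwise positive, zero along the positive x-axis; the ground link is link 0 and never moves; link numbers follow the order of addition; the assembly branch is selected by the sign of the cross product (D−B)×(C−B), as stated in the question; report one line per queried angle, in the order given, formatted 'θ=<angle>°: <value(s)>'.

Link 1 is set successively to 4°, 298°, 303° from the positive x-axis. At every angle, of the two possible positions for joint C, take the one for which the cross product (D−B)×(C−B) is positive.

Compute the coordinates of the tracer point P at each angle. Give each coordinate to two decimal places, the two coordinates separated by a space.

A=(0,0), D=(8.00,0)
θ=4°: B = A + 3.00·(cos4°, sin4°) = (2.9927, 0.2093)
θ=4°: |BD| = 5.0117
θ=4°: circle(B,9.00) ∩ circle(D,6.00): a=6.9954, h=5.6626
θ=4°:   candidates: C₊=(10.2184,5.5748) cross=28.379; C₋=(9.7455,-5.7405) cross=-28.379
θ=4°:   branch + wants cross > 0 → take C=(10.2184,5.5748) (cross=28.379)
θ=4°: ex = (C−B)/|BC| = (0.8029,0.5962); ey = (-0.5962,0.8029)
θ=4°: P = B + 3.02·ex + 1.82·ey = (4.3323,3.4709)
θ=298°: B = A + 3.00·(cos298°, sin298°) = (1.4084, -2.6488)
θ=298°: |BD| = 7.1039
θ=298°: circle(B,9.00) ∩ circle(D,6.00): a=6.7192, h=5.9877
θ=298°:   candidates: C₊=(5.4104,5.4124) cross=42.536; C₋=(9.8757,-5.6993) cross=-42.536
θ=298°:   branch + wants cross > 0 → take C=(5.4104,5.4124) (cross=42.536)
θ=298°: ex = (C−B)/|BC| = (0.4447,0.8957); ey = (-0.8957,0.4447)
θ=298°: P = B + 3.02·ex + 1.82·ey = (1.1212,0.8655)
θ=303°: B = A + 3.00·(cos303°, sin303°) = (1.6339, -2.5160)
θ=303°: |BD| = 6.8452
θ=303°: circle(B,9.00) ∩ circle(D,6.00): a=6.7096, h=5.9985
θ=303°:   candidates: C₊=(5.6691,5.5287) cross=41.061; C₋=(10.0786,-5.6284) cross=-41.061
θ=303°:   branch + wants cross > 0 → take C=(5.6691,5.5287) (cross=41.061)
θ=303°: ex = (C−B)/|BC| = (0.4483,0.8939); ey = (-0.8939,0.4483)
θ=303°: P = B + 3.02·ex + 1.82·ey = (1.3611,0.9994)

θ=4°: 4.33 3.47
θ=298°: 1.12 0.87
θ=303°: 1.36 1.00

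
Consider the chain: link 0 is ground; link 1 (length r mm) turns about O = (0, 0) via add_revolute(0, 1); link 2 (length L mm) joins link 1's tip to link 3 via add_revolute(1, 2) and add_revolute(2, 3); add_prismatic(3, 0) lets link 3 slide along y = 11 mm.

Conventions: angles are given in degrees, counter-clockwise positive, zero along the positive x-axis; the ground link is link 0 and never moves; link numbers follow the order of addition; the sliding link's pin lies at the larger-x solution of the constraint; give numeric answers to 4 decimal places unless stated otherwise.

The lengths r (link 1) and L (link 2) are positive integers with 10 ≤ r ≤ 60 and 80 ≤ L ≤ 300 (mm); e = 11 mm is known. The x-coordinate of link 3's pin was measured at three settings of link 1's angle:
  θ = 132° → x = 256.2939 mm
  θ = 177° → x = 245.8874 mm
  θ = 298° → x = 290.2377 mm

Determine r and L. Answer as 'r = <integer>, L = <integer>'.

constraint per measurement: (x − r cos θ)² + (r sin θ − e)² = L²
subtracting the θ₁ and θ₂ equations cancels the r² and L² terms:
r = (x₁² − x₂²) / (2[(x₁cos θ₁ + e sin θ₁) − (x₂cos θ₂ + e sin θ₂)]) = 32.0001 → r = 32
L² = (x₁ − r cos θ₁)² + (r sin θ₁ − e)² = 77284.0112 → L = 278.0000 → L = 278
check at θ₃=298°: x = 290.2377 (printed 290.2377) ✓

r = 32, L = 278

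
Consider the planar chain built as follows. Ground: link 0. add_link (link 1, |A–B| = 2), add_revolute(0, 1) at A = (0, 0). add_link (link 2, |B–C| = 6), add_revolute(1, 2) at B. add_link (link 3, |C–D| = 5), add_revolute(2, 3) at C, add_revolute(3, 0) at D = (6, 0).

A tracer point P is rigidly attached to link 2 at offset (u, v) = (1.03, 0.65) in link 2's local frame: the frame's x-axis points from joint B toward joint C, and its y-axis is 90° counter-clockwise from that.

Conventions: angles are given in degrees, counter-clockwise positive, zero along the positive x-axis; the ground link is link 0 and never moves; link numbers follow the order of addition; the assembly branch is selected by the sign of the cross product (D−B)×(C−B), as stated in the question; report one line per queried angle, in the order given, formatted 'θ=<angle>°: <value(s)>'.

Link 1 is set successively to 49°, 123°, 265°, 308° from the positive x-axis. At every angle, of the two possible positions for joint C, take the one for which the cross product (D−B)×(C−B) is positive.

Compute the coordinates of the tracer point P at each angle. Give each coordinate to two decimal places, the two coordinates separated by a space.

A=(0,0), D=(6.00,0)
θ=49°: B = A + 2.00·(cos49°, sin49°) = (1.3121, 1.5094)
θ=49°: |BD| = 4.9249
θ=49°: circle(B,6.00) ∩ circle(D,5.00): a=3.5792, h=4.8155
θ=49°:   candidates: C₊=(6.1950,4.9962) cross=23.716; C₋=(3.2432,-4.1713) cross=-23.716
θ=49°:   branch + wants cross > 0 → take C=(6.1950,4.9962) (cross=23.716)
θ=49°: ex = (C−B)/|BC| = (0.8138,0.5811); ey = (-0.5811,0.8138)
θ=49°: P = B + 1.03·ex + 0.65·ey = (1.7726,2.6370)
θ=123°: B = A + 2.00·(cos123°, sin123°) = (-1.0893, 1.6773)
θ=123°: |BD| = 7.2850
θ=123°: circle(B,6.00) ∩ circle(D,5.00): a=4.3975, h=4.0819
θ=123°:   candidates: C₊=(4.1299,4.6371) cross=29.737; C₋=(2.2502,-3.3074) cross=-29.737
θ=123°:   branch + wants cross > 0 → take C=(4.1299,4.6371) (cross=29.737)
θ=123°: ex = (C−B)/|BC| = (0.8699,0.4933); ey = (-0.4933,0.8699)
θ=123°: P = B + 1.03·ex + 0.65·ey = (-0.5140,2.7508)
θ=265°: B = A + 2.00·(cos265°, sin265°) = (-0.1743, -1.9924)
θ=265°: |BD| = 6.4878
θ=265°: circle(B,6.00) ∩ circle(D,5.00): a=4.0917, h=4.3884
θ=265°:   candidates: C₊=(2.3719,3.4405) cross=28.471; C₋=(5.0673,-4.9122) cross=-28.471
θ=265°:   branch + wants cross > 0 → take C=(2.3719,3.4405) (cross=28.471)
θ=265°: ex = (C−B)/|BC| = (0.4244,0.9055); ey = (-0.9055,0.4244)
θ=265°: P = B + 1.03·ex + 0.65·ey = (-0.3258,-0.7839)
θ=308°: B = A + 2.00·(cos308°, sin308°) = (1.2313, -1.5760)
θ=308°: |BD| = 5.0224
θ=308°: circle(B,6.00) ∩ circle(D,5.00): a=3.6063, h=4.7953
θ=308°:   candidates: C₊=(3.1507,4.1087) cross=24.084; C₋=(6.1602,-4.9974) cross=-24.084
θ=308°:   branch + wants cross > 0 → take C=(3.1507,4.1087) (cross=24.084)
θ=308°: ex = (C−B)/|BC| = (0.3199,0.9475); ey = (-0.9475,0.3199)
θ=308°: P = B + 1.03·ex + 0.65·ey = (0.9450,-0.3922)

θ=49°: 1.77 2.64
θ=123°: -0.51 2.75
θ=265°: -0.33 -0.78
θ=308°: 0.94 -0.39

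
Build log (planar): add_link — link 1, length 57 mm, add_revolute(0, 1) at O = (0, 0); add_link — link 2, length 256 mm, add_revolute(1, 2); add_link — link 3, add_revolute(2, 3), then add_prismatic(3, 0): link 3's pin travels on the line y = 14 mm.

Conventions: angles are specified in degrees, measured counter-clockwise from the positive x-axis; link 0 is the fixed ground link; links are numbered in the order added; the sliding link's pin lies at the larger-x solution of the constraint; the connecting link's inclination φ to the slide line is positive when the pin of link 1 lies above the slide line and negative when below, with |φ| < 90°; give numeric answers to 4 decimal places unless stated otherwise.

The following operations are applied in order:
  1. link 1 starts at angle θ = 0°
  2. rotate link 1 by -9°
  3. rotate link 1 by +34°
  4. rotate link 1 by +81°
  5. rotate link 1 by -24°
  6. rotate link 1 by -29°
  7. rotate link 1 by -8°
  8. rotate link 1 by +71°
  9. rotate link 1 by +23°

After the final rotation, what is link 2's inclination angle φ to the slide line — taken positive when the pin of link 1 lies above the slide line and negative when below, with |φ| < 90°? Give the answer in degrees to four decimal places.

geometry: r = 57 mm, L = 256 mm, e = 14 mm; θ starts at 0°
rotate link 1 by -9°: θ ← 0° -9° = -9°
rotate link 1 by +34°: θ ← -9° +34° = 25°
rotate link 1 by +81°: θ ← 25° +81° = 106°
rotate link 1 by -24°: θ ← 106° -24° = 82°
rotate link 1 by -29°: θ ← 82° -29° = 53°
rotate link 1 by -8°: θ ← 53° -8° = 45°
rotate link 1 by +71°: θ ← 45° +71° = 116°
rotate link 1 by +23°: θ ← 116° +23° = 139°
h = r sin θ − e = 37.395365 − 14 = 23.395365
sin φ = h / L = 23.395365 / 256 = 0.09138814
φ = arcsin(0.09138814) = 5.243471°

5.2435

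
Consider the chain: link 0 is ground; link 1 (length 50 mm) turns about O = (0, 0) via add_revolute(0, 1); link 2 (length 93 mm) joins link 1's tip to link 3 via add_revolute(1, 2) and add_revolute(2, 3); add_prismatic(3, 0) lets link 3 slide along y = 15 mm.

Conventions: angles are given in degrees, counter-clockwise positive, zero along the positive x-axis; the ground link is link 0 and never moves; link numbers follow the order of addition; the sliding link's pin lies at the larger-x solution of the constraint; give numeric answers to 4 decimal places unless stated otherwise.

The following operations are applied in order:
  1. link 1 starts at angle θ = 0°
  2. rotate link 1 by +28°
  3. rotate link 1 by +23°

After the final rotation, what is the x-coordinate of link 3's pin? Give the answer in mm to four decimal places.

geometry: r = 50 mm, L = 93 mm, e = 15 mm; θ starts at 0°
rotate link 1 by +28°: θ ← 0° +28° = 28°
rotate link 1 by +23°: θ ← 28° +23° = 51°
crank pin P = (r cos θ, r sin θ) = (31.466020, 38.857298)
h = r sin θ − e = 38.857298 − 15 = 23.857298
x = r cos θ + √(L² − h²) = 31.466020 + 89.887871 = 121.353890

121.3539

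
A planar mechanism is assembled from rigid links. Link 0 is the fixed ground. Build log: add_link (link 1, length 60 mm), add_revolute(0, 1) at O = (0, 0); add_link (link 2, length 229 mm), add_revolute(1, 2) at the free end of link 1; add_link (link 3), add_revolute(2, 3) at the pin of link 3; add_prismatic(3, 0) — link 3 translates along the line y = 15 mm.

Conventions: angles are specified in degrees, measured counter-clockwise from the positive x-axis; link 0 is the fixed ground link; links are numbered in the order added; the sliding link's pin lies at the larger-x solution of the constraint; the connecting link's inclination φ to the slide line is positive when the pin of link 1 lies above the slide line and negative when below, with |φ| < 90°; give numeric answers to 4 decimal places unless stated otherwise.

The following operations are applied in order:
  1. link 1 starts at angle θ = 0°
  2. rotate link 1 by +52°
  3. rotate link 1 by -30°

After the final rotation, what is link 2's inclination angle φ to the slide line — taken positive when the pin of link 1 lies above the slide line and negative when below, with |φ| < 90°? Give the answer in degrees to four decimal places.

geometry: r = 60 mm, L = 229 mm, e = 15 mm; θ starts at 0°
rotate link 1 by +52°: θ ← 0° +52° = 52°
rotate link 1 by -30°: θ ← 52° -30° = 22°
h = r sin θ − e = 22.476396 − 15 = 7.476396
sin φ = h / L = 7.476396 / 229 = 0.03264802
φ = arcsin(0.03264802) = 1.870926°

1.8709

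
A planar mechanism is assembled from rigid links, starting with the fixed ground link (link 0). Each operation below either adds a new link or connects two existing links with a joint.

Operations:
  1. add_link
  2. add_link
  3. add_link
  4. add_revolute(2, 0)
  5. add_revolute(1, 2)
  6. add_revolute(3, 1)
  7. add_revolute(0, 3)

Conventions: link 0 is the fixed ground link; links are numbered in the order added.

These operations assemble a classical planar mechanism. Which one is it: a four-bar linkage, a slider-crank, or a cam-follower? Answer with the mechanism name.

links: 4 (incl. ground); joints: 4 revolute, 0 prismatic, 0 higher (cam) pair, forming one closed loop
4 links in a single 4R loop → four-bar linkage

four-bar linkage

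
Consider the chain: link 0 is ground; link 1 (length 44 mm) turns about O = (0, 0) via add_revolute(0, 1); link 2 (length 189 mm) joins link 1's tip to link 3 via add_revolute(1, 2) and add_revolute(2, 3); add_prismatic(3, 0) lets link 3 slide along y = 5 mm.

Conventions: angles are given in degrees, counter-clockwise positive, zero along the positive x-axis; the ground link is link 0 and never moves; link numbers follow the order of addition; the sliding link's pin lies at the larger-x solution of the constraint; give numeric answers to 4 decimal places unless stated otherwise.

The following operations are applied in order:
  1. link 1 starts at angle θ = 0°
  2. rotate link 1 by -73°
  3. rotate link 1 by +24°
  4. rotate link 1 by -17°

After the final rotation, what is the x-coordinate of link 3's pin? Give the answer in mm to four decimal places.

geometry: r = 44 mm, L = 189 mm, e = 5 mm; θ starts at 0°
rotate link 1 by -73°: θ ← 0° -73° = -73°
rotate link 1 by +24°: θ ← -73° +24° = -49°
rotate link 1 by -17°: θ ← -49° -17° = -66°
crank pin P = (r cos θ, r sin θ) = (17.896412, -40.196000)
h = r sin θ − e = -40.196000 − 5 = -45.196000
x = r cos θ + √(L² − h²) = 17.896412 + 183.516543 = 201.412955

201.4130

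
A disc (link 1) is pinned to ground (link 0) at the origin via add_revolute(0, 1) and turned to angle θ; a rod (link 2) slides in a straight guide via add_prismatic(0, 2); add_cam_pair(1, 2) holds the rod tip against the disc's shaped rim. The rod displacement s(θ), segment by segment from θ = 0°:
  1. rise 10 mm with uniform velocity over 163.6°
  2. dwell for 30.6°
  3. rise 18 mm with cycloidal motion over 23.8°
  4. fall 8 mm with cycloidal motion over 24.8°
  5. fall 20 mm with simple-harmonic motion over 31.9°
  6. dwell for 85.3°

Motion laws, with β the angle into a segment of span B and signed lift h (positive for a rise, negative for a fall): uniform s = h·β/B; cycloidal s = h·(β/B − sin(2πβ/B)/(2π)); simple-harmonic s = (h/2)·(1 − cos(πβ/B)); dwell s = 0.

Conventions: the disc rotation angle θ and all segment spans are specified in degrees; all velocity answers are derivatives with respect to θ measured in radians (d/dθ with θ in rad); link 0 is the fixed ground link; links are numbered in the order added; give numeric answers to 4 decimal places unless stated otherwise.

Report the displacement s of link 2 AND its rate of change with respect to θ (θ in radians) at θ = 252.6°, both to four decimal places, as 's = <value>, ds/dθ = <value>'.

segment 1 (0° to 163.6°, uniform, h = 10) is passed completely: s = 0.0000 + (10) = 10.0000
segment 2 (163.6° to 194.2°, dwell): s unchanged at 10.0000
segment 3 (194.2° to 218°, cycloidal, h = 18) is passed completely: s = 10.0000 + (18) = 28.0000
segment 4 (218° to 242.8°, cycloidal, h = -8) is passed completely: s = 28.0000 + (-8) = 20.0000
θ = 252.6° falls in segment 5 (242.8° to 274.7°, simple-harmonic, h = -20): β = 252.6 − 242.8 = 9.8°, B = 31.9°; Δs = -20/2·(1 − cos(π·0.3072)) = -4.3069; s = 20.0000 − 4.3069 = 15.6931
velocity in seg [242.8°–274.7°] (simple-harmonic), θ in radians: β = 9.8° = 0.1710 rad, B = 31.9° = 0.5568 rad; ds/dθ = (πh/(2B)) sin(πβ/B) = (π·(-20)/(2·0.5568)) sin(π·0.3072) = -46.389343 mm/rad

s = 15.6931, ds/dθ = -46.3893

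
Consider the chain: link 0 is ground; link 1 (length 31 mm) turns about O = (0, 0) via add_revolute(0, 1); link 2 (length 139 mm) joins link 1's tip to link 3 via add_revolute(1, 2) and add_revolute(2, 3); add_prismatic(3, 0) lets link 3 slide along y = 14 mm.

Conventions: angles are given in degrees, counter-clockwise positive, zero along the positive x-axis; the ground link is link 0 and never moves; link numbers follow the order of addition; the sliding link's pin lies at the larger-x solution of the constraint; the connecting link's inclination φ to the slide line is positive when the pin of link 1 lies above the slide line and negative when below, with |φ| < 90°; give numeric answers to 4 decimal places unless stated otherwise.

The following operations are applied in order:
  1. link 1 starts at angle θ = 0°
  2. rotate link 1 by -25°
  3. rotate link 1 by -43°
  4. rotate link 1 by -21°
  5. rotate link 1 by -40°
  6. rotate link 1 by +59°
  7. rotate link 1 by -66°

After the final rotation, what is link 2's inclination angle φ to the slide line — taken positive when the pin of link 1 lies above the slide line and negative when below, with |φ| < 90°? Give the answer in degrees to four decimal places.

geometry: r = 31 mm, L = 139 mm, e = 14 mm; θ starts at 0°
rotate link 1 by -25°: θ ← 0° -25° = -25°
rotate link 1 by -43°: θ ← -25° -43° = -68°
rotate link 1 by -21°: θ ← -68° -21° = -89°
rotate link 1 by -40°: θ ← -89° -40° = -129°
rotate link 1 by +59°: θ ← -129° +59° = -70°
rotate link 1 by -66°: θ ← -70° -66° = -136°
h = r sin θ − e = -21.534409 − 14 = -35.534409
sin φ = h / L = -35.534409 / 139 = -0.25564323
φ = arcsin(-0.25564323) = -14.811703°

-14.8117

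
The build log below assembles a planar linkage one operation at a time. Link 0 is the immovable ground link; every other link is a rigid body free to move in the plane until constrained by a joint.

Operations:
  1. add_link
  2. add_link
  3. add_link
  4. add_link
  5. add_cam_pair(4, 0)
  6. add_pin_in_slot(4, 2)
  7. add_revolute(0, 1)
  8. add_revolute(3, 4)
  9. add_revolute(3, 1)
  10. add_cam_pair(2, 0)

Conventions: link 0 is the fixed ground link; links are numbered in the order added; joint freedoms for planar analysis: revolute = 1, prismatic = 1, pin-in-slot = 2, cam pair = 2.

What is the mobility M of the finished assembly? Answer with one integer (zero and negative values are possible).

L=1 J1=0 J2=0
add link → L=2 J1=0 J2=0
add link → L=3 J1=0 J2=0
add link → L=4 J1=0 J2=0
add link → L=5 J1=0 J2=0
C@4,0 dof=2 J2 → L=5 J1=0 J2=1
PS@4,2 dof=2 J2 → L=5 J1=0 J2=2
R@0,1 dof=1 J1 → L=5 J1=1 J2=2
R@3,4 dof=1 J1 → L=5 J1=2 J2=2
R@3,1 dof=1 J1 → L=5 J1=3 J2=2
C@2,0 dof=2 J2 → L=5 J1=3 J2=3
M=3(L−1)−2J1−J2=3·4−2·3−3=3

M = 3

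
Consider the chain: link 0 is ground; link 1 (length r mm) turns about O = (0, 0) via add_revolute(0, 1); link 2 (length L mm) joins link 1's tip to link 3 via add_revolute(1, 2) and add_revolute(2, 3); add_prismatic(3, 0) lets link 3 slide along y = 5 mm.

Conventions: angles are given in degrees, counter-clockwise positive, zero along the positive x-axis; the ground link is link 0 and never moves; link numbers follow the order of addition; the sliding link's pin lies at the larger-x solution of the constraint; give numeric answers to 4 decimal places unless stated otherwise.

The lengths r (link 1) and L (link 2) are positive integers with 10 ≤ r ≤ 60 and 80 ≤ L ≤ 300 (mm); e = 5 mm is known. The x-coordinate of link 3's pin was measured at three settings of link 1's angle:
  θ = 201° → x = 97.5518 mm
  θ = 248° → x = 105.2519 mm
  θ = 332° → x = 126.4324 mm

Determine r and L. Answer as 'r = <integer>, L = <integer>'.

constraint per measurement: (x − r cos θ)² + (r sin θ − e)² = L²
subtracting the θ₁ and θ₂ equations cancels the r² and L² terms:
r = (x₁² − x₂²) / (2[(x₁cos θ₁ + e sin θ₁) − (x₂cos θ₂ + e sin θ₂)]) = 16.0000 → r = 16
L² = (x₁ − r cos θ₁)² + (r sin θ₁ − e)² = 12769.0110 → L = 113.0000 → L = 113
check at θ₃=332°: x = 126.4324 (printed 126.4324) ✓

r = 16, L = 113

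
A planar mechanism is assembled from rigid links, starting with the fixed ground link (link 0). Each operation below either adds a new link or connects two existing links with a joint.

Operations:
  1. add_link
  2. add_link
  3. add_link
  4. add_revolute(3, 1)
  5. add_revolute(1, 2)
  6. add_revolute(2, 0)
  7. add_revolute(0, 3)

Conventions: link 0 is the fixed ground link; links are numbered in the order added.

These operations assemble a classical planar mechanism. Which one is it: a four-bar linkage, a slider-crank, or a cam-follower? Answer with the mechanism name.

links: 4 (incl. ground); joints: 4 revolute, 0 prismatic, 0 higher (cam) pair, forming one closed loop
4 links in a single 4R loop → four-bar linkage

four-bar linkage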